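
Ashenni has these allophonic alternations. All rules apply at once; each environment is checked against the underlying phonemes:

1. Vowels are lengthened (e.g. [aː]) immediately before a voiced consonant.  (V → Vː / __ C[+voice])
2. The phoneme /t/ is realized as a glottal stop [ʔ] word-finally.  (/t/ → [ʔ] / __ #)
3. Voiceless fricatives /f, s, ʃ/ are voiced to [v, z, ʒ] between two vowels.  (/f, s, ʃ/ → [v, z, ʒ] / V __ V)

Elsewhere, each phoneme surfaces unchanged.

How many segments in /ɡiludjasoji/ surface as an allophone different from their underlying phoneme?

4

Segments that undergo a rule: /i/ → [iː] (rule 1); /u/ → [uː] (rule 1); /s/ → [z] (rule 3); /o/ → [oː] (rule 1).
All other segments surface unchanged.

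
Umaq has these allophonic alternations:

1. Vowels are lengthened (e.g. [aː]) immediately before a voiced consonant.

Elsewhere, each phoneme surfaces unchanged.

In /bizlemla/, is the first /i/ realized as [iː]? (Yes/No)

/i/ meets the environment for rule 1 (before a voiced consonant) → [iː].
The actual realization is [iː], which matches [iː].

Yes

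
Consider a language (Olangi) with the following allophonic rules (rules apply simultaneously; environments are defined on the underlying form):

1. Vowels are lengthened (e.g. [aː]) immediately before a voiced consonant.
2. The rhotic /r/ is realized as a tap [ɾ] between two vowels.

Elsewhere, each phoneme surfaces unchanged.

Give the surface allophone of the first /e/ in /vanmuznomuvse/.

/e/ — word-final; rule 1 does not apply here → [e].

[e]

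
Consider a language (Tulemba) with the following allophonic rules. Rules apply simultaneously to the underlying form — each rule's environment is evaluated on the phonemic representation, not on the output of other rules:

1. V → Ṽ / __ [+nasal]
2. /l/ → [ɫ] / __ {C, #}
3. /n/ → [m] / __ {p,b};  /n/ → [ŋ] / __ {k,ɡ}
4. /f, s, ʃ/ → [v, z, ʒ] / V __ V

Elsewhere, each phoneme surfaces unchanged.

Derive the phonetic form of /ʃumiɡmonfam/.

[ʃũmiɡmõnfãm]

/ʃ/ (word-initial) fails the environment for rule 4, so it stays [ʃ].
Rule 1 applies to /u/ (between /ʃ/ and /m/: before a nasal consonant) → [ũ].
/m/ stays [m].
/i/ — between /m/ and /ɡ/; rule 1 does not apply here → [i].
/ɡ/ stays [ɡ].
/m/ (between /ɡ/ and /o/) is unaffected → [m].
/o/ meets the environment for rule 1 (before a nasal consonant) → [õ].
/n/ — between /o/ and /f/; rule 3 does not apply here → [n].
/f/ (between /n/ and /a/) is in the target of rule 4 but the environment (between two vowels) is not met → [f].
/a/ (between /f/ and /m/): before a nasal consonant, so rule 1 applies → [ã].
/m/ stays [m].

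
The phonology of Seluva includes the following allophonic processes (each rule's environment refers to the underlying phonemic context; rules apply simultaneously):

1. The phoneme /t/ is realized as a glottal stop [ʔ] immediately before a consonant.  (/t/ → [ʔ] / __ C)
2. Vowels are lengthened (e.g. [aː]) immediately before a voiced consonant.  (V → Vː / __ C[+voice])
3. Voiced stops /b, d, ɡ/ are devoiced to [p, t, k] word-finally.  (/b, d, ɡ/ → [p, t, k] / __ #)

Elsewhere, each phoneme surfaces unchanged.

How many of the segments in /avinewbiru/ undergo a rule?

4

Segments that undergo a rule: /a/ → [aː] (rule 2); /i/ → [iː] (rule 2); /e/ → [eː] (rule 2); /i/ → [iː] (rule 2).
All other segments surface unchanged.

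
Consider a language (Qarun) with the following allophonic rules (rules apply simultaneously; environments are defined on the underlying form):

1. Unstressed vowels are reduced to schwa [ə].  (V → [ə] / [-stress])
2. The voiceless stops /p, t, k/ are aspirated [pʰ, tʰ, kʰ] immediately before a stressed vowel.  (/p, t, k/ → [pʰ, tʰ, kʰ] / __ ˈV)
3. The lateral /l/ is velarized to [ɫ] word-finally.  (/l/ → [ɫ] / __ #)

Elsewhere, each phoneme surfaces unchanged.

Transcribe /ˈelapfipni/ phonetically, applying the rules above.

[ˈeləpfəpnə]

/e/ (word-initial) fails the environment for rule 1, so it stays [e].
/l/ (between /e/ and /a/) is in the target of rule 3 but the environment (word-finally) is not met → [l].
/a/ meets the environment for rule 1 (in an unstressed syllable) → [ə].
/p/ — between /a/ and /f/; rule 2 does not apply here → [p].
/f/ (between /p/ and /i/): no rule targets it → [f].
Rule 1 applies to /i/ (between /f/ and /p/: in an unstressed syllable) → [ə].
/p/ (between /i/ and /n/) is in the target of rule 2 but the environment (immediately before a stressed vowel) is not met → [p].
/n/ stays [n].
/i/ (word-final) occurs in an unstressed syllable → [ə] by rule 1.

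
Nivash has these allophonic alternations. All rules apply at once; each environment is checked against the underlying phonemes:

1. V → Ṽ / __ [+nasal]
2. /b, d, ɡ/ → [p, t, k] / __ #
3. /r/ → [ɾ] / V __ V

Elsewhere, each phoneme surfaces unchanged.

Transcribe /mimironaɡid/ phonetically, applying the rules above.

[mĩmiɾõnaɡit]

/m/ (word-initial) is unaffected → [m].
/i/ — between /m/ and /m/, before a nasal consonant — surfaces as [ĩ] (rule 1).
/m/ — not in any rule's target class → [m].
/i/ — between /m/ and /r/; rule 1 does not apply here → [i].
/r/ — between /i/ and /o/, between two vowels — surfaces as [ɾ] (rule 3).
/o/ (between /r/ and /n/) occurs before a nasal consonant → [õ] by rule 1.
/n/ — not in any rule's target class → [n].
/a/ (between /n/ and /ɡ/) fails the environment for rule 1, so it stays [a].
/ɡ/ (between /a/ and /i/) fails the environment for rule 2, so it stays [ɡ].
/i/ (between /ɡ/ and /d/) is in the target of rule 1 but the environment (before a nasal consonant) is not met → [i].
/d/ — word-final, word-finally — surfaces as [t] (rule 2).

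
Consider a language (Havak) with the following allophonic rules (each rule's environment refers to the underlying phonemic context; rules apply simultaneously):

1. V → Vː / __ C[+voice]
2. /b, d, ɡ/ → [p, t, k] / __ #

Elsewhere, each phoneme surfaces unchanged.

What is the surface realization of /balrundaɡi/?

/b/ — word-initial; rule 2 does not apply here → [b].
Rule 1 applies to /a/ (between /b/ and /l/: before a voiced consonant) → [aː].
/u/ (between /r/ and /n/) occurs before a voiced consonant → [uː] by rule 1.
/d/ — between /n/ and /a/; rule 2 does not apply here → [d].
/a/ meets the environment for rule 1 (before a voiced consonant) → [aː].
/ɡ/ — between /a/ and /i/; rule 2 does not apply here → [ɡ].
/i/ (word-final): rule 1 targets it, but not before a voiced consonant → unchanged [i].

[baːlruːndaːɡi]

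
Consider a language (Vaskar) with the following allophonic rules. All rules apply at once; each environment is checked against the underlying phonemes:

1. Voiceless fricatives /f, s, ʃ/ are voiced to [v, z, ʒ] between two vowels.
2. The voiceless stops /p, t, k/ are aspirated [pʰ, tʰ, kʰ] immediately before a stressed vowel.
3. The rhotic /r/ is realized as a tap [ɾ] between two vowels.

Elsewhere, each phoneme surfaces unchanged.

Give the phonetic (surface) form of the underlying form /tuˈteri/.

/t/ — word-initial; rule 2 does not apply here → [t].
Rule 2 applies to /t/ (between /u/ and /e/: immediately before a stressed vowel) → [tʰ].
/r/ — between /e/ and /i/, between two vowels — surfaces as [ɾ] (rule 3).

[tuˈtʰeɾi]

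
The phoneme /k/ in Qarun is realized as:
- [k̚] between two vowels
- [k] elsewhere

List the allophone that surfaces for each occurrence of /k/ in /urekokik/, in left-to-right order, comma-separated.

Occurrence 1 (position 4): between two vowels → [k̚].
Occurrence 2 (position 6): between two vowels → [k̚].
Occurrence 3 (position 8): no conditioning environment matches → elsewhere allophone [k].

[k̚], [k̚], [k]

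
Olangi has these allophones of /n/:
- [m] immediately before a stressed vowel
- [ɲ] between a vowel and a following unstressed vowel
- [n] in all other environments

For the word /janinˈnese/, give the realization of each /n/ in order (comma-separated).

[ɲ], [n], [m]

Occurrence 1 (position 3): between a vowel and a following unstressed vowel → [ɲ].
Occurrence 2 (position 5): no conditioning environment matches → elsewhere allophone [n].
Occurrence 3 (position 6): immediately before a stressed vowel → [m].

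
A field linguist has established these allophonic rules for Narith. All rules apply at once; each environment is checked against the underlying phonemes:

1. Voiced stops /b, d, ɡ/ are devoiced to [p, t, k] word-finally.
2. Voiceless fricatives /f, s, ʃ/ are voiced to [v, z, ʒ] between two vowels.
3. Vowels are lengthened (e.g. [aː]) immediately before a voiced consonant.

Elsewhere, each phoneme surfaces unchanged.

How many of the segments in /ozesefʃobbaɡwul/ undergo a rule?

Segments that undergo a rule: /o/ → [oː] (rule 3); /s/ → [z] (rule 2); /o/ → [oː] (rule 3); /a/ → [aː] (rule 3); /u/ → [uː] (rule 3).
All other segments surface unchanged.

5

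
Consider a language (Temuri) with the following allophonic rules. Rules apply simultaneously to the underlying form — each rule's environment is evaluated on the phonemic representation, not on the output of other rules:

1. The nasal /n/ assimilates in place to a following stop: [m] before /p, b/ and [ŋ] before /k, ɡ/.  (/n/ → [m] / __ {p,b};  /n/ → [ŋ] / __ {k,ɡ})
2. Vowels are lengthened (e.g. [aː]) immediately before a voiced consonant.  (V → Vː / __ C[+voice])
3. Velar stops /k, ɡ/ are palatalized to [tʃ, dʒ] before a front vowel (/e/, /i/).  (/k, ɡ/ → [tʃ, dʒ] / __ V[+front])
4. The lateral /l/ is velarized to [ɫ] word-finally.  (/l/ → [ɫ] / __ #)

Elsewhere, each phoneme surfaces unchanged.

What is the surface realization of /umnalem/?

[uːmnaːleːm]

Rule 2 applies to /u/ (word-initial: before a voiced consonant) → [uː].
/m/ (between /u/ and /n/): no rule targets it → [m].
/n/ (between /m/ and /a/): rule 1 targets it, but not before a labial or velar stop → unchanged [n].
/a/ (between /n/ and /l/): before a voiced consonant, so rule 2 applies → [aː].
/l/ (between /a/ and /e/) fails the environment for rule 4, so it stays [l].
/e/ — between /l/ and /m/, before a voiced consonant — surfaces as [eː] (rule 2).
/m/ — not in any rule's target class → [m].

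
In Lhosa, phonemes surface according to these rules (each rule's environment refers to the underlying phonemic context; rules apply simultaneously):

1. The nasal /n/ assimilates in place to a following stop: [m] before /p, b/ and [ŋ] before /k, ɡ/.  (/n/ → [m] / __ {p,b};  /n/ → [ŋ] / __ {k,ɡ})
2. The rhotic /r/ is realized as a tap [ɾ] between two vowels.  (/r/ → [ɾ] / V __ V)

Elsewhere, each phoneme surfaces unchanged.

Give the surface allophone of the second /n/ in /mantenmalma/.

[n]

/n/ (between /e/ and /m/): rule 1 targets it, but not before a labial or velar stop → unchanged [n].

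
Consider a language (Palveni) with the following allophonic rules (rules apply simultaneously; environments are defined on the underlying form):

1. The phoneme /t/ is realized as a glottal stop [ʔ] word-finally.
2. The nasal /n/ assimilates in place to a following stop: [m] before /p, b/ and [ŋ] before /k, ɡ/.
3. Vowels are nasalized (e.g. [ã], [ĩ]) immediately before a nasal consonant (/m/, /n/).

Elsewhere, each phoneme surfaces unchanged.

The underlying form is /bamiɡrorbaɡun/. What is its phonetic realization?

/a/ (between /b/ and /m/) occurs before a nasal consonant → [ã] by rule 3.
/i/ (between /m/ and /ɡ/) is in the target of rule 3 but the environment (before a nasal consonant) is not met → [i].
/o/ (between /r/ and /r/) is in the target of rule 3 but the environment (before a nasal consonant) is not met → [o].
/a/ (between /b/ and /ɡ/) fails the environment for rule 3, so it stays [a].
/u/ meets the environment for rule 3 (before a nasal consonant) → [ũ].
/n/ (word-final) is in the target of rule 2 but the environment (before a labial or velar stop) is not met → [n].

[bãmiɡrorbaɡũn]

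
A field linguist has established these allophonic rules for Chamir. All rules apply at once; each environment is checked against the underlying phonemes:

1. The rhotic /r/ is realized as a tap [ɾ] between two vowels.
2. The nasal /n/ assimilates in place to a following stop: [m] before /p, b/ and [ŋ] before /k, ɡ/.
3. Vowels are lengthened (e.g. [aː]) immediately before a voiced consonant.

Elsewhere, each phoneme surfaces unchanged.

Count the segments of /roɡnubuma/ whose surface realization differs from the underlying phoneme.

Segments that undergo a rule: /o/ → [oː] (rule 3); /u/ → [uː] (rule 3); /u/ → [uː] (rule 3).
All other segments surface unchanged.

3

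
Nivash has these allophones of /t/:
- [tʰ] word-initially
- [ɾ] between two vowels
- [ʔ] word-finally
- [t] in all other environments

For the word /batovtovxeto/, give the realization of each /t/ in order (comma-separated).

[ɾ], [t], [ɾ]

Occurrence 1 (position 3): between two vowels → [ɾ].
Occurrence 2 (position 6): no conditioning environment matches → elsewhere allophone [t].
Occurrence 3 (position 11): between two vowels → [ɾ].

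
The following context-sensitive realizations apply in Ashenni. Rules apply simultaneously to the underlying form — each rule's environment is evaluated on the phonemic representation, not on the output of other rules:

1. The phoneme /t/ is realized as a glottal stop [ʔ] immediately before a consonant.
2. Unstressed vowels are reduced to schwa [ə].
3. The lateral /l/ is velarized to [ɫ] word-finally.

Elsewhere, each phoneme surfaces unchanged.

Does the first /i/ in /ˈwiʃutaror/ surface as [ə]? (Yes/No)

No

/i/ (between /w/ and /ʃ/): rule 2 targets it, but not in an unstressed syllable → unchanged [i].
The actual realization is [i], not [ə].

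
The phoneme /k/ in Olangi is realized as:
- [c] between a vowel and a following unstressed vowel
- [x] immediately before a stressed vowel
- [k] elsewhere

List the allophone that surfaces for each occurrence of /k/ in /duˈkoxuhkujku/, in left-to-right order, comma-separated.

Occurrence 1 (position 3): immediately before a stressed vowel → [x].
Occurrence 2 (position 8): no conditioning environment matches → elsewhere allophone [k].
Occurrence 3 (position 11): no conditioning environment matches → elsewhere allophone [k].

[x], [k], [k]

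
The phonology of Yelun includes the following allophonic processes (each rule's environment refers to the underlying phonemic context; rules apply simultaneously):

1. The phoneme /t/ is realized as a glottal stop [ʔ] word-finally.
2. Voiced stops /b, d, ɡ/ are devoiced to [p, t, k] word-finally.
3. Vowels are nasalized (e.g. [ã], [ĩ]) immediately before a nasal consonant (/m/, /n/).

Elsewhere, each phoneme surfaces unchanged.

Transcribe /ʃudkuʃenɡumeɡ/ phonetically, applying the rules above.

/ʃ/ (word-initial) is unaffected → [ʃ].
/u/ (between /ʃ/ and /d/) fails the environment for rule 3, so it stays [u].
/d/ (between /u/ and /k/) fails the environment for rule 2, so it stays [d].
/k/ (between /d/ and /u/): no rule targets it → [k].
/u/ (between /k/ and /ʃ/) fails the environment for rule 3, so it stays [u].
/ʃ/ (between /u/ and /e/): no rule targets it → [ʃ].
/e/ — between /ʃ/ and /n/, before a nasal consonant — surfaces as [ẽ] (rule 3).
/n/ (between /e/ and /ɡ/) is unaffected → [n].
/ɡ/ — between /n/ and /u/; rule 2 does not apply here → [ɡ].
/u/ — between /ɡ/ and /m/, before a nasal consonant — surfaces as [ũ] (rule 3).
/m/ (between /u/ and /e/) is unaffected → [m].
/e/ (between /m/ and /ɡ/): rule 3 targets it, but not before a nasal consonant → unchanged [e].
/ɡ/ (word-final) occurs word-finally → [k] by rule 2.

[ʃudkuʃẽnɡũmek]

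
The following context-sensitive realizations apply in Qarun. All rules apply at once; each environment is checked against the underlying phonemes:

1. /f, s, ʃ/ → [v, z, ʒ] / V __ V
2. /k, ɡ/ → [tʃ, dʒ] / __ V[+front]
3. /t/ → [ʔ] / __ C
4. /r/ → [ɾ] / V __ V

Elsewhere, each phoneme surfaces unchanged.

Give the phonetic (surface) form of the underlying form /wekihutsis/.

/k/ — between /e/ and /i/, before a front vowel — surfaces as [tʃ] (rule 2).
/t/ meets the environment for rule 3 (immediately before a consonant) → [ʔ].
/s/ (between /t/ and /i/): rule 1 targets it, but not between two vowels → unchanged [s].
/s/ (word-final): rule 1 targets it, but not between two vowels → unchanged [s].

[wetʃihuʔsis]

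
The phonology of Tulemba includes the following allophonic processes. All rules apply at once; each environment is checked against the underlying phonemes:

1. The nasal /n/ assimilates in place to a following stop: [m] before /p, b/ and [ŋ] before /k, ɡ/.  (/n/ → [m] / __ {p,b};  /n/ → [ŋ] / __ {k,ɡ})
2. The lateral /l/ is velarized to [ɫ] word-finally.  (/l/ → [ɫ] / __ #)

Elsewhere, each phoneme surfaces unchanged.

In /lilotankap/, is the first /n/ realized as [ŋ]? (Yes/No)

Yes

/n/ meets the environment for rule 1 (before a labial or velar stop) → [ŋ].
The actual realization is [ŋ], which matches [ŋ].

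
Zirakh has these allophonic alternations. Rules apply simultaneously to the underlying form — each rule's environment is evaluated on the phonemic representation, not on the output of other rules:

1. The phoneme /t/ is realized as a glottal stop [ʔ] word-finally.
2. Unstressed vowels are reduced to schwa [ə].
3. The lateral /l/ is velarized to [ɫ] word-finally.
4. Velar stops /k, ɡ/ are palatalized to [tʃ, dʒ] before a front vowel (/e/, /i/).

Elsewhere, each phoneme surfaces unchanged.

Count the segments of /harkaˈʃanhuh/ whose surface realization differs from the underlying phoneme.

Segments that undergo a rule: /a/ → [ə] (rule 2); /a/ → [ə] (rule 2); /u/ → [ə] (rule 2).
All other segments surface unchanged.

3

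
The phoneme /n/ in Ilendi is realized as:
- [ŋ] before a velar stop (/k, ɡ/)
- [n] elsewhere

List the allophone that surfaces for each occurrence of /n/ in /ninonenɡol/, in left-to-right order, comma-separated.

Occurrence 1 (position 1): no conditioning environment matches → elsewhere allophone [n].
Occurrence 2 (position 3): no conditioning environment matches → elsewhere allophone [n].
Occurrence 3 (position 5): no conditioning environment matches → elsewhere allophone [n].
Occurrence 4 (position 7): before a velar stop → [ŋ].

[n], [n], [n], [ŋ]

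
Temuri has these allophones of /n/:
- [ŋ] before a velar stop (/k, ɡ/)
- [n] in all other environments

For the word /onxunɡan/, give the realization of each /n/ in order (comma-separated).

[n], [ŋ], [n]

Occurrence 1 (position 2): no conditioning environment matches → elsewhere allophone [n].
Occurrence 2 (position 5): before a velar stop → [ŋ].
Occurrence 3 (position 8): no conditioning environment matches → elsewhere allophone [n].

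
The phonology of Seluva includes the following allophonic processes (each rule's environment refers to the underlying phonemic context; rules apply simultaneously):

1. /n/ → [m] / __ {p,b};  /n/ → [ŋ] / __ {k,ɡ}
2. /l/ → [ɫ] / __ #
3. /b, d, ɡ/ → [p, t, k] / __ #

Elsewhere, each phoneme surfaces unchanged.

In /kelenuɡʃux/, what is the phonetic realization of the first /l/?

[l]

/l/ (between /e/ and /e/) is in the target of rule 2 but the environment (word-finally) is not met → [l].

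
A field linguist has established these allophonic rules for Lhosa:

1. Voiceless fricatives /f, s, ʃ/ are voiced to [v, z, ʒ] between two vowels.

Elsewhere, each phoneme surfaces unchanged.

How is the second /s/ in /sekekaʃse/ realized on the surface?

[s]

/s/ — between /ʃ/ and /e/; rule 1 does not apply here → [s].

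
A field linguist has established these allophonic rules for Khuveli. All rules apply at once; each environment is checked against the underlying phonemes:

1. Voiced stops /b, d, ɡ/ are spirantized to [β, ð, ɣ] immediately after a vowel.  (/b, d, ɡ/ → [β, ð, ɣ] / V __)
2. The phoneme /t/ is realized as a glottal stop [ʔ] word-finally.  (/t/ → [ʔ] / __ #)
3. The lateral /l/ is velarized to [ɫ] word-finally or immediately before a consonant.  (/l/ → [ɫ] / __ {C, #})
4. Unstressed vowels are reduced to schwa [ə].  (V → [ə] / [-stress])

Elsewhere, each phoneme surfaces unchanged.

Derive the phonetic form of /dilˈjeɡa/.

/d/ (word-initial) is in the target of rule 1 but the environment (immediately after a vowel) is not met → [d].
/i/ — between /d/ and /l/, in an unstressed syllable — surfaces as [ə] (rule 4).
/l/ (between /i/ and /j/): word-finally or immediately before a consonant, so rule 3 applies → [ɫ].
/j/ (between /l/ and /e/): no rule targets it → [j].
/e/ (between /j/ and /ɡ/): rule 4 targets it, but not in an unstressed syllable → unchanged [e].
/ɡ/ (between /e/ and /a/): immediately after a vowel, so rule 1 applies → [ɣ].
Rule 4 applies to /a/ (word-final: in an unstressed syllable) → [ə].

[dəɫˈjeɣə]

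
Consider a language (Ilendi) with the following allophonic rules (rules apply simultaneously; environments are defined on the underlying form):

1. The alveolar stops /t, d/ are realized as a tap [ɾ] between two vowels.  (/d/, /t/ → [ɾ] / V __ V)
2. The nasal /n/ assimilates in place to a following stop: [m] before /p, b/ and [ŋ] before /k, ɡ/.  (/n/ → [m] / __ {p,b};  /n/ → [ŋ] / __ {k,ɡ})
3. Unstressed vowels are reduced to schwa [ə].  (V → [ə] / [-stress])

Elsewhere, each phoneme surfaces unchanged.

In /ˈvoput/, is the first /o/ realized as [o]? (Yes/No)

Yes

/o/ (between /v/ and /p/): rule 3 targets it, but not in an unstressed syllable → unchanged [o].
The actual realization is [o], which matches [o].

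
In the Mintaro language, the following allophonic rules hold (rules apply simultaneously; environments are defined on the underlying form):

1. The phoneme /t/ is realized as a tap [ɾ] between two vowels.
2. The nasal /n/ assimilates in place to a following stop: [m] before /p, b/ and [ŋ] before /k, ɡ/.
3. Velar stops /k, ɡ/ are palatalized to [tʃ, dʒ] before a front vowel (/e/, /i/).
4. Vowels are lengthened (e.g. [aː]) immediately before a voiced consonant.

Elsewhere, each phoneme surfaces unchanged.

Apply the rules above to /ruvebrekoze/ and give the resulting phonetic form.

/r/ (word-initial): no rule targets it → [r].
/u/ (between /r/ and /v/) occurs before a voiced consonant → [uː] by rule 4.
/v/ — not in any rule's target class → [v].
/e/ meets the environment for rule 4 (before a voiced consonant) → [eː].
/b/ stays [b].
/r/ (between /b/ and /e/): no rule targets it → [r].
/e/ (between /r/ and /k/) is in the target of rule 4 but the environment (before a voiced consonant) is not met → [e].
/k/ (between /e/ and /o/): rule 3 targets it, but not before a front vowel → unchanged [k].
/o/ (between /k/ and /z/): before a voiced consonant, so rule 4 applies → [oː].
/z/ (between /o/ and /e/) is unaffected → [z].
/e/ (word-final) is in the target of rule 4 but the environment (before a voiced consonant) is not met → [e].

[ruːveːbrekoːze]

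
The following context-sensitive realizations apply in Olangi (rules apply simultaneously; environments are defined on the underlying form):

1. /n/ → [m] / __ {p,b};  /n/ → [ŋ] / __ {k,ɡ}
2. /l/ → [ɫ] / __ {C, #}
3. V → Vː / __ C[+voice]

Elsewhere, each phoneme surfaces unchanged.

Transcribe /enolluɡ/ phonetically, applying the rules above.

Rule 3 applies to /e/ (word-initial: before a voiced consonant) → [eː].
/n/ (between /e/ and /o/) fails the environment for rule 1, so it stays [n].
Rule 3 applies to /o/ (between /n/ and /l/: before a voiced consonant) → [oː].
Rule 2 applies to /l/ (between /o/ and /l/: word-finally or immediately before a consonant) → [ɫ].
/l/ — between /l/ and /u/; rule 2 does not apply here → [l].
/u/ meets the environment for rule 3 (before a voiced consonant) → [uː].
/ɡ/ (word-final) is unaffected → [ɡ].

[eːnoːɫluːɡ]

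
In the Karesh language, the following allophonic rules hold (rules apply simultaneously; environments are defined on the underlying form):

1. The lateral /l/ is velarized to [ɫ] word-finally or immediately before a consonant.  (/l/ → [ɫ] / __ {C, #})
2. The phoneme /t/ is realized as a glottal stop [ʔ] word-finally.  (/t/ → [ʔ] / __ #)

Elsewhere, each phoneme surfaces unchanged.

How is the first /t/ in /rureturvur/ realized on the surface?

/t/ (between /e/ and /u/) fails the environment for rule 2, so it stays [t].

[t]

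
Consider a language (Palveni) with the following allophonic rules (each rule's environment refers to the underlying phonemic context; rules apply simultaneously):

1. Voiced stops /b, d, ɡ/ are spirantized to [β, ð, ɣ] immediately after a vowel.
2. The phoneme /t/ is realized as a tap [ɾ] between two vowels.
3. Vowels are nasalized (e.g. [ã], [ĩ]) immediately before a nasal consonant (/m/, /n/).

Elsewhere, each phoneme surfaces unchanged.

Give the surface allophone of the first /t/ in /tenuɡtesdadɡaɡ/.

[t]

/t/ (word-initial) is in the target of rule 2 but the environment (between two vowels) is not met → [t].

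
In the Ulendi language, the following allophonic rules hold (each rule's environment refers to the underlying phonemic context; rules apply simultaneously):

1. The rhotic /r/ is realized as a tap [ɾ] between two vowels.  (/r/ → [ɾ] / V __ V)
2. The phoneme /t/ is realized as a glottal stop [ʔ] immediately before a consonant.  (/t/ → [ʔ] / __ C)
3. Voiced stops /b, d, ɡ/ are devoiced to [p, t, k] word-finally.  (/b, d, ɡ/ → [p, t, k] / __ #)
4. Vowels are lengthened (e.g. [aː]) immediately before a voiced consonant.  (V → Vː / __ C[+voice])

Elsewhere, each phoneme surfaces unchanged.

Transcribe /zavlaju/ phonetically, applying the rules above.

/a/ — between /z/ and /v/, before a voiced consonant — surfaces as [aː] (rule 4).
/a/ meets the environment for rule 4 (before a voiced consonant) → [aː].
/u/ (word-final) is in the target of rule 4 but the environment (before a voiced consonant) is not met → [u].

[zaːvlaːju]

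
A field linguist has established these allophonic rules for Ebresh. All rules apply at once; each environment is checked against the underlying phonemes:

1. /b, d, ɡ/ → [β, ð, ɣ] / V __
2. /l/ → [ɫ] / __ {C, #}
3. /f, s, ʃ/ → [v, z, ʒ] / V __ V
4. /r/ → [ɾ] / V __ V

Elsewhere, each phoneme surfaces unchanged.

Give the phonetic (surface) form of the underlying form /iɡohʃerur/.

[iɣohʃeɾur]

/i/ (word-initial): no rule targets it → [i].
Rule 1 applies to /ɡ/ (between /i/ and /o/: immediately after a vowel) → [ɣ].
/o/ (between /ɡ/ and /h/) is unaffected → [o].
/h/ (between /o/ and /ʃ/) is unaffected → [h].
/ʃ/ (between /h/ and /e/) is in the target of rule 3 but the environment (between two vowels) is not met → [ʃ].
/e/ — not in any rule's target class → [e].
Rule 4 applies to /r/ (between /e/ and /u/: between two vowels) → [ɾ].
/u/ — not in any rule's target class → [u].
/r/ (word-final): rule 4 targets it, but not between two vowels → unchanged [r].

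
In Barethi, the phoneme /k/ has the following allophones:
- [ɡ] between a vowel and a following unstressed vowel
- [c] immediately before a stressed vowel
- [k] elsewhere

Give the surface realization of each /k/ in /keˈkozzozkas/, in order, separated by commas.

Occurrence 1 (position 1): no conditioning environment matches → elsewhere allophone [k].
Occurrence 2 (position 3): immediately before a stressed vowel → [c].
Occurrence 3 (position 9): no conditioning environment matches → elsewhere allophone [k].

[k], [c], [k]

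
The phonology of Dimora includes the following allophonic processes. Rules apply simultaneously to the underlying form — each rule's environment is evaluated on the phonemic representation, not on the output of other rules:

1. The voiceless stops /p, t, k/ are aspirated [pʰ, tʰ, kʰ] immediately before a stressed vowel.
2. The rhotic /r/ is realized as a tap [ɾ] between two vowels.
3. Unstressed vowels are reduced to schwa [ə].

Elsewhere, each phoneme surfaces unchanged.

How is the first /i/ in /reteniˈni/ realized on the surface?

[ə]

/i/ — between /n/ and /n/, in an unstressed syllable — surfaces as [ə] (rule 3).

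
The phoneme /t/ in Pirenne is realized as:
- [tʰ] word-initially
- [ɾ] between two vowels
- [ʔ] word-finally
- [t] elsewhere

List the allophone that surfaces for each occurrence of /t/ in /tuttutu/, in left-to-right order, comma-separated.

[tʰ], [t], [t], [ɾ]

Occurrence 1 (position 1): word-initially → [tʰ].
Occurrence 2 (position 3): no conditioning environment matches → elsewhere allophone [t].
Occurrence 3 (position 4): no conditioning environment matches → elsewhere allophone [t].
Occurrence 4 (position 6): between two vowels → [ɾ].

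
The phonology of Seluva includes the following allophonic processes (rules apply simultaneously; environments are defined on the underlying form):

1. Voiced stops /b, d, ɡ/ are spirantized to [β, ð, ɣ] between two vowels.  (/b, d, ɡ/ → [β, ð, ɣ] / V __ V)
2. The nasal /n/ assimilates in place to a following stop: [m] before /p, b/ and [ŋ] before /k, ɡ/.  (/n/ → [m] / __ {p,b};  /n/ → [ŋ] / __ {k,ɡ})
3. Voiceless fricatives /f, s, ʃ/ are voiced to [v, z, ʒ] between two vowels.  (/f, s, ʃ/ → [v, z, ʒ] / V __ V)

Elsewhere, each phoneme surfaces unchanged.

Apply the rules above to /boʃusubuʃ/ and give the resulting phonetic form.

/b/ (word-initial): rule 1 targets it, but not between two vowels → unchanged [b].
/o/ (between /b/ and /ʃ/): no rule targets it → [o].
/ʃ/ (between /o/ and /u/): between two vowels, so rule 3 applies → [ʒ].
/u/ — not in any rule's target class → [u].
/s/ meets the environment for rule 3 (between two vowels) → [z].
/u/ stays [u].
/b/ (between /u/ and /u/) occurs between two vowels → [β] by rule 1.
/u/ (between /b/ and /ʃ/): no rule targets it → [u].
/ʃ/ (word-final) is in the target of rule 3 but the environment (between two vowels) is not met → [ʃ].

[boʒuzuβuʃ]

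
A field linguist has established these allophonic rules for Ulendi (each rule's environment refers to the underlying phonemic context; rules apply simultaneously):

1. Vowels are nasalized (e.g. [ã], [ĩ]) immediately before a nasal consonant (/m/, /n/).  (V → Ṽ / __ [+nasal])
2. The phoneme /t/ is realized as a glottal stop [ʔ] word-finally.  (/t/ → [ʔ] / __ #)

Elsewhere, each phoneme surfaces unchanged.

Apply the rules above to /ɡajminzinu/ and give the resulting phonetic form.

/ɡ/ — not in any rule's target class → [ɡ].
/a/ (between /ɡ/ and /j/): rule 1 targets it, but not before a nasal consonant → unchanged [a].
/j/ (between /a/ and /m/): no rule targets it → [j].
/m/ (between /j/ and /i/) is unaffected → [m].
/i/ (between /m/ and /n/) occurs before a nasal consonant → [ĩ] by rule 1.
/n/ (between /i/ and /z/): no rule targets it → [n].
/z/ (between /n/ and /i/): no rule targets it → [z].
/i/ (between /z/ and /n/) occurs before a nasal consonant → [ĩ] by rule 1.
/n/ — not in any rule's target class → [n].
/u/ (word-final): rule 1 targets it, but not before a nasal consonant → unchanged [u].

[ɡajmĩnzĩnu]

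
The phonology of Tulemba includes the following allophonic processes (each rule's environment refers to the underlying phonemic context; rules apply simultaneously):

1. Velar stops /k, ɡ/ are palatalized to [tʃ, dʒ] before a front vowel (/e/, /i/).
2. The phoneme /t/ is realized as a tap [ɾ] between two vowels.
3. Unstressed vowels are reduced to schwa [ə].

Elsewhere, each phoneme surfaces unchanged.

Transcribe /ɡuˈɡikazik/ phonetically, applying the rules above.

[ɡəˈdʒikəzək]

/ɡ/ (word-initial) fails the environment for rule 1, so it stays [ɡ].
/u/ meets the environment for rule 3 (in an unstressed syllable) → [ə].
/ɡ/ meets the environment for rule 1 (before a front vowel) → [dʒ].
/i/ — between /ɡ/ and /k/; rule 3 does not apply here → [i].
/k/ (between /i/ and /a/) fails the environment for rule 1, so it stays [k].
Rule 3 applies to /a/ (between /k/ and /z/: in an unstressed syllable) → [ə].
/z/ stays [z].
/i/ (between /z/ and /k/) occurs in an unstressed syllable → [ə] by rule 3.
/k/ (word-final): rule 1 targets it, but not before a front vowel → unchanged [k].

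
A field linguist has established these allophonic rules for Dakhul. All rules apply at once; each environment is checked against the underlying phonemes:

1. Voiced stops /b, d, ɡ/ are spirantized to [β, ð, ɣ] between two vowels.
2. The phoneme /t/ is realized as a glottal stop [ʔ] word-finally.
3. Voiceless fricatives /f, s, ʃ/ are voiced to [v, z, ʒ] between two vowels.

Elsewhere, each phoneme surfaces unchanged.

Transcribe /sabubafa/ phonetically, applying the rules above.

/s/ (word-initial): rule 3 targets it, but not between two vowels → unchanged [s].
/b/ meets the environment for rule 1 (between two vowels) → [β].
/b/ (between /u/ and /a/): between two vowels, so rule 1 applies → [β].
/f/ — between /a/ and /a/, between two vowels — surfaces as [v] (rule 3).

[saβuβava]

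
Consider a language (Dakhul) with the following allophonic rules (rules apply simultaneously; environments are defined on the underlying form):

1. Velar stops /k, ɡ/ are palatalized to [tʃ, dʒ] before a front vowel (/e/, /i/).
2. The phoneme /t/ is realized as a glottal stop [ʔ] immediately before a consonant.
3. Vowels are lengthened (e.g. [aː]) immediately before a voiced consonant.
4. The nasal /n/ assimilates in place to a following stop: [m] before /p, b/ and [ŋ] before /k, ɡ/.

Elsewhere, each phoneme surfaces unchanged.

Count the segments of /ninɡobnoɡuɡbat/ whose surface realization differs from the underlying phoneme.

Segments that undergo a rule: /i/ → [iː] (rule 3); /n/ → [ŋ] (rule 4); /o/ → [oː] (rule 3); /o/ → [oː] (rule 3); /u/ → [uː] (rule 3).
All other segments surface unchanged.

5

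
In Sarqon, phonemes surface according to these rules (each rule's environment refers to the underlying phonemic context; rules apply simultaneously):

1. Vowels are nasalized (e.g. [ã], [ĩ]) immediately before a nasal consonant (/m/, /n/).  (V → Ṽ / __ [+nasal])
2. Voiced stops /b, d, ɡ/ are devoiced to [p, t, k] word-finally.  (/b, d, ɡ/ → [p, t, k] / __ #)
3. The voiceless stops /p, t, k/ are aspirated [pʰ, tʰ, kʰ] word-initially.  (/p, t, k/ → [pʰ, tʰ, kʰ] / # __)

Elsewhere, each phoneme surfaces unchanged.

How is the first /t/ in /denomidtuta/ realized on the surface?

/t/ — between /d/ and /u/; rule 3 does not apply here → [t].

[t]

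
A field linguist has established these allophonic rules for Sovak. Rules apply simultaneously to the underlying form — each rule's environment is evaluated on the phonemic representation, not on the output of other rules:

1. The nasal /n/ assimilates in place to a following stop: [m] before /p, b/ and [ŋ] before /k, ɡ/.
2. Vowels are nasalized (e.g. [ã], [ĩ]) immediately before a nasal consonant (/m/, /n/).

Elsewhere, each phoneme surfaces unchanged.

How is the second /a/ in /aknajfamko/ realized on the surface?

/a/ (between /n/ and /j/) fails the environment for rule 2, so it stays [a].

[a]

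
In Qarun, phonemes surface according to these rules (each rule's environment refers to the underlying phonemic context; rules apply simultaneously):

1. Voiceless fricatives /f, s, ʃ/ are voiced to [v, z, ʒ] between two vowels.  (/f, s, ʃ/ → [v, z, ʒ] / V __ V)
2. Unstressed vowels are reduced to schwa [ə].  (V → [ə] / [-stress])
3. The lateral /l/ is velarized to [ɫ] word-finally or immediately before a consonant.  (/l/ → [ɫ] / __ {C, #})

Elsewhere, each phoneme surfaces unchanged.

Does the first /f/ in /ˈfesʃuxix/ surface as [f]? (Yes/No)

Yes

/f/ (word-initial) is in the target of rule 1 but the environment (between two vowels) is not met → [f].
The actual realization is [f], which matches [f].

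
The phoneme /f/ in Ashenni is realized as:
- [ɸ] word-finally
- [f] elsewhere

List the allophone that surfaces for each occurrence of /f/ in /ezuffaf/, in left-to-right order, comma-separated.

Occurrence 1 (position 4): no conditioning environment matches → elsewhere allophone [f].
Occurrence 2 (position 5): no conditioning environment matches → elsewhere allophone [f].
Occurrence 3 (position 7): word-finally → [ɸ].

[f], [f], [ɸ]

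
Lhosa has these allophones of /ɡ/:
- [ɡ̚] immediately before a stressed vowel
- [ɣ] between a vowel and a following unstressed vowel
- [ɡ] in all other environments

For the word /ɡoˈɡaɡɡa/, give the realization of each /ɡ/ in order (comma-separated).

[ɡ], [ɡ̚], [ɡ], [ɡ]

Occurrence 1 (position 1): no conditioning environment matches → elsewhere allophone [ɡ].
Occurrence 2 (position 3): immediately before a stressed vowel → [ɡ̚].
Occurrence 3 (position 5): no conditioning environment matches → elsewhere allophone [ɡ].
Occurrence 4 (position 6): no conditioning environment matches → elsewhere allophone [ɡ].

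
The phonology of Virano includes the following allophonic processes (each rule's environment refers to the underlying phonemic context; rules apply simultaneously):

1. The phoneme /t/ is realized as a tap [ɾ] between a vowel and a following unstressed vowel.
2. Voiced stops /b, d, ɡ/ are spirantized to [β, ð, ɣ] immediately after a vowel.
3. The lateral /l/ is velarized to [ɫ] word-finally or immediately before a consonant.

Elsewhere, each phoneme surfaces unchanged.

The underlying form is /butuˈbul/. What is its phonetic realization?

[buɾuˈβuɫ]

/b/ (word-initial) is in the target of rule 2 but the environment (immediately after a vowel) is not met → [b].
/u/ — not in any rule's target class → [u].
/t/ meets the environment for rule 1 (between a vowel and a following unstressed vowel) → [ɾ].
/u/ — not in any rule's target class → [u].
Rule 2 applies to /b/ (between /u/ and /u/: immediately after a vowel) → [β].
/u/ (between /b/ and /l/) is unaffected → [u].
Rule 3 applies to /l/ (word-final: word-finally or immediately before a consonant) → [ɫ].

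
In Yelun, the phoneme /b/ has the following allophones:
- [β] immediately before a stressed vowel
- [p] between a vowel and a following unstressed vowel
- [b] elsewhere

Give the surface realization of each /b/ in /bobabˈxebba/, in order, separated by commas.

[b], [p], [b], [b], [b]

Occurrence 1 (position 1): no conditioning environment matches → elsewhere allophone [b].
Occurrence 2 (position 3): between a vowel and a following unstressed vowel → [p].
Occurrence 3 (position 5): no conditioning environment matches → elsewhere allophone [b].
Occurrence 4 (position 8): no conditioning environment matches → elsewhere allophone [b].
Occurrence 5 (position 9): no conditioning environment matches → elsewhere allophone [b].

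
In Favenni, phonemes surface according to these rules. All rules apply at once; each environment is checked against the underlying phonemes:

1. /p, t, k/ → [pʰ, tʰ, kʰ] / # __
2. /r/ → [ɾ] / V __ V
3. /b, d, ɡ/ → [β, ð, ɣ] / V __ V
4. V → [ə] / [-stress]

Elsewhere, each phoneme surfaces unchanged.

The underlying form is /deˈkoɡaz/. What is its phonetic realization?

[dəˈkoɣəz]

/d/ (word-initial) is in the target of rule 3 but the environment (between two vowels) is not met → [d].
/e/ — between /d/ and /k/, in an unstressed syllable — surfaces as [ə] (rule 4).
/k/ (between /e/ and /o/) fails the environment for rule 1, so it stays [k].
/o/ (between /k/ and /ɡ/): rule 4 targets it, but not in an unstressed syllable → unchanged [o].
/ɡ/ (between /o/ and /a/): between two vowels, so rule 3 applies → [ɣ].
/a/ (between /ɡ/ and /z/): in an unstressed syllable, so rule 4 applies → [ə].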